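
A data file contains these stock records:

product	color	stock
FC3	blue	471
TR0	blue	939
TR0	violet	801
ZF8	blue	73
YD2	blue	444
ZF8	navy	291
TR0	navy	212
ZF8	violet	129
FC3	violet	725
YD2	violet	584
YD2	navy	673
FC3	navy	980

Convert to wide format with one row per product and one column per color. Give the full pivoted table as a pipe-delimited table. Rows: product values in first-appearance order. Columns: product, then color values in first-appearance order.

| product | blue | violet | navy |
| FC3 | 471 | 725 | 980 |
| TR0 | 939 | 801 | 212 |
| ZF8 | 73 | 129 | 291 |
| YD2 | 444 | 584 | 673 |

Columns: product plus the 3 distinct color values (blue, violet, navy).
For example, row FC3 column blue takes stock=471 from the long row (FC3, blue).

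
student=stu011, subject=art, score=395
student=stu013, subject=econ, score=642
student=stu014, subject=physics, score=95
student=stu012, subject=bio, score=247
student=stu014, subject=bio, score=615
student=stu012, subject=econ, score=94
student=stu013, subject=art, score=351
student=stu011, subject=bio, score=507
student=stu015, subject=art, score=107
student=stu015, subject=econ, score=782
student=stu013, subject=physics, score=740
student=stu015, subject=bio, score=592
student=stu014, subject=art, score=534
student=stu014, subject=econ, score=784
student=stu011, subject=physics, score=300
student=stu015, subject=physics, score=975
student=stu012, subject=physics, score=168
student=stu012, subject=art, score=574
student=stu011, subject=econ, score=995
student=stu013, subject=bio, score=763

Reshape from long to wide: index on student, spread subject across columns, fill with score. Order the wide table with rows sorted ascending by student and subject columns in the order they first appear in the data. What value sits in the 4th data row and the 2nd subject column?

With rows sorted ascending by student, row 4 is student=stu014. subject columns in first-appearance order: art, econ, physics, bio; column 2 is econ.
Long rows with student=stu014, subject=econ: score = 784.

784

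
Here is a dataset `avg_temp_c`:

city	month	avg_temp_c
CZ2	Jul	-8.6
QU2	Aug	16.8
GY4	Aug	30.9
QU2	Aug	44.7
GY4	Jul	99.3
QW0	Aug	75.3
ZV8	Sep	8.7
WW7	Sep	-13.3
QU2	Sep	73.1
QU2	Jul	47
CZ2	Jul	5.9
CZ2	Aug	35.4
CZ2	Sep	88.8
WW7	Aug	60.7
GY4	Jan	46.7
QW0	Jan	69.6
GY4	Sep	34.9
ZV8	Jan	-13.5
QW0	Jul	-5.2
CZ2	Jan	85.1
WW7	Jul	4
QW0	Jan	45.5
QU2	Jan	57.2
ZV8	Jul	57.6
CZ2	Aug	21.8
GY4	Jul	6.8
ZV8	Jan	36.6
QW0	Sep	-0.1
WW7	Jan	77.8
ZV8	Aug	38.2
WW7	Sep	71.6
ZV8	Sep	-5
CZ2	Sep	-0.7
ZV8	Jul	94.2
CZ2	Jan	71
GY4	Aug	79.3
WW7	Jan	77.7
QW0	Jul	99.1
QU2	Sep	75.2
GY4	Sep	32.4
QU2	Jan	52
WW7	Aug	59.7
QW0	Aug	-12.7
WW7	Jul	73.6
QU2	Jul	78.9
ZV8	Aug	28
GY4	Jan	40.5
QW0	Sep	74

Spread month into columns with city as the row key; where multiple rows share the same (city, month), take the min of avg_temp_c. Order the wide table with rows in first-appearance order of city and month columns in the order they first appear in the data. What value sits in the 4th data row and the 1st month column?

-5.2

With rows in first-appearance order of city, row 4 is city=QW0. month columns in first-appearance order: Jul, Aug, Sep, Jan; column 1 is Jul.
Long rows with city=QW0, month=Jul: min(-5.2, 99.1) = -5.2.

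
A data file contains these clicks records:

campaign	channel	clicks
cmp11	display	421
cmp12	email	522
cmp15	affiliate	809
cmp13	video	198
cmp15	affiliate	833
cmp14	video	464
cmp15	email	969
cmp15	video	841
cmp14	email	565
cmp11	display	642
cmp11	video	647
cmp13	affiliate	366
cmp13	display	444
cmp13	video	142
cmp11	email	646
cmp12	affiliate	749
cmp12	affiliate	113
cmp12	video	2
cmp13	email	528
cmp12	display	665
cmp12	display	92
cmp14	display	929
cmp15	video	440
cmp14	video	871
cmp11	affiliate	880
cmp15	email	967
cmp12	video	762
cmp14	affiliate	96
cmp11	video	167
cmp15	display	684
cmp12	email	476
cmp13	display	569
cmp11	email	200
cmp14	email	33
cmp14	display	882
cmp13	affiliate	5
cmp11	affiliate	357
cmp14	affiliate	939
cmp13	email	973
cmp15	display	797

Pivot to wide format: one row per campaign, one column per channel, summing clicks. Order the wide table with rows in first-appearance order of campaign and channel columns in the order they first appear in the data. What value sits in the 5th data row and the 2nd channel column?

With rows in first-appearance order of campaign, row 5 is campaign=cmp14. channel columns in first-appearance order: display, email, affiliate, video; column 2 is email.
Long rows with campaign=cmp14, channel=email: 565 + 33 = 598.

598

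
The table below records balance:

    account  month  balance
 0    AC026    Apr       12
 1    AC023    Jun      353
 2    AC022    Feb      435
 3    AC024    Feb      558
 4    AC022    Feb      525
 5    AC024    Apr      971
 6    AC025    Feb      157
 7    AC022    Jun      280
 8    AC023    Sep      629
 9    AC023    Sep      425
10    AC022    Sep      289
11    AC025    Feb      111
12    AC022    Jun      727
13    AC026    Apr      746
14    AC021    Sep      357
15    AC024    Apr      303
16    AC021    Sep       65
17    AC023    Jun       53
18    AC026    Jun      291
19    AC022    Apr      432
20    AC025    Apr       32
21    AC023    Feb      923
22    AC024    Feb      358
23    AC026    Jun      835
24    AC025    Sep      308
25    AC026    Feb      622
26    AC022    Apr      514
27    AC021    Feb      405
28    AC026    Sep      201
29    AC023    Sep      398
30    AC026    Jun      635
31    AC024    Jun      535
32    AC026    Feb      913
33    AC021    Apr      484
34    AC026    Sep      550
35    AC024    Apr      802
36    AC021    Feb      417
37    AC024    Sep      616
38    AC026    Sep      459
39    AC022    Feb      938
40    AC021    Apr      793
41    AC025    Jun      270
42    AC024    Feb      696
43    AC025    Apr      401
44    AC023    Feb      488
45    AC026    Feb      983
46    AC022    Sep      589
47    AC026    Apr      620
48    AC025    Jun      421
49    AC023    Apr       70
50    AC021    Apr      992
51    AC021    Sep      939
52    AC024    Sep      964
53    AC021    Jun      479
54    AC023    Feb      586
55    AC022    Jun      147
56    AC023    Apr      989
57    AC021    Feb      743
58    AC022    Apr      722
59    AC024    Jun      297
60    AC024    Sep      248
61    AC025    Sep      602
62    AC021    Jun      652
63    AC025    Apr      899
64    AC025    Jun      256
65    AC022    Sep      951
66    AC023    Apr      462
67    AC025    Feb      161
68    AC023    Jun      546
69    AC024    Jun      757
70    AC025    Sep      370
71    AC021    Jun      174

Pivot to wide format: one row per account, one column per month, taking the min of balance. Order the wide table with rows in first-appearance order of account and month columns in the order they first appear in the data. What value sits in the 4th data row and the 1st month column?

303

With rows in first-appearance order of account, row 4 is account=AC024. month columns in first-appearance order: Apr, Jun, Feb, Sep; column 1 is Apr.
Long rows with account=AC024, month=Apr: min(971, 303, 802) = 303.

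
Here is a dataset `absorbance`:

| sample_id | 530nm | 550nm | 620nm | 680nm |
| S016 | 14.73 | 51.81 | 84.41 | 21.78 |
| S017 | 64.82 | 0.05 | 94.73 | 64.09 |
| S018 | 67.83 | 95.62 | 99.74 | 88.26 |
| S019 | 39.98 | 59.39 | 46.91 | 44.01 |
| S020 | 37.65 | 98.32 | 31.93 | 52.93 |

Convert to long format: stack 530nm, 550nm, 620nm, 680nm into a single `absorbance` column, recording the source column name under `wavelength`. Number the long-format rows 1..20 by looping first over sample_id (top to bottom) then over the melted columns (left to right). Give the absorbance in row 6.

0.05

20 rows total (5 × 4). Row 6: index ⌊(6-1)/4⌋ = 1 into sample_id → S017; (6-1) mod 4 = 1 into the melted columns → 550nm.
So row 6 is (S017, 550nm, 0.05); absorbance = 0.05.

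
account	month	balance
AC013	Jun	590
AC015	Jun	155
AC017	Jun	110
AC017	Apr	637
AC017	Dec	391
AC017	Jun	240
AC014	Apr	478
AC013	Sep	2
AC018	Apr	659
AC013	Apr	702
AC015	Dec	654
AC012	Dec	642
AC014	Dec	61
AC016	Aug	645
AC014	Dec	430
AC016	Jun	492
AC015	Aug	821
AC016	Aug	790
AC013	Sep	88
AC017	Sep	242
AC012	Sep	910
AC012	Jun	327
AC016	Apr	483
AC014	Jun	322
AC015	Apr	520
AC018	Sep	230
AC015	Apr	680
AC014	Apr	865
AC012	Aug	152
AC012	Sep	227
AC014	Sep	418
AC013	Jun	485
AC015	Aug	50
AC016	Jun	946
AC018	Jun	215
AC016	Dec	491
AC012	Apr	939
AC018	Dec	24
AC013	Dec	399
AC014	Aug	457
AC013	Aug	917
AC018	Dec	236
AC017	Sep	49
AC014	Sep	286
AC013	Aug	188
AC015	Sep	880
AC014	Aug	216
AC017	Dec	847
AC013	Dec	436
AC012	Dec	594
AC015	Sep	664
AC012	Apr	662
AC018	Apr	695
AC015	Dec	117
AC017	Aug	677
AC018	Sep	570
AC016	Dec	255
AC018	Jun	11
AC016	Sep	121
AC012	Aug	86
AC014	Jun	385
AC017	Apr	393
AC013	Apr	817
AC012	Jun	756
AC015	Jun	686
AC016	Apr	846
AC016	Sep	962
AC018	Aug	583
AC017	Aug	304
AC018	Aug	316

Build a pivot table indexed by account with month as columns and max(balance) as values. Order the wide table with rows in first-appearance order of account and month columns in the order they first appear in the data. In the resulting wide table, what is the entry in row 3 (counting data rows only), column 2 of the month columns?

637

With rows in first-appearance order of account, row 3 is account=AC017. month columns in first-appearance order: Jun, Apr, Dec, Sep, Aug; column 2 is Apr.
Long rows with account=AC017, month=Apr: max(637, 393) = 637.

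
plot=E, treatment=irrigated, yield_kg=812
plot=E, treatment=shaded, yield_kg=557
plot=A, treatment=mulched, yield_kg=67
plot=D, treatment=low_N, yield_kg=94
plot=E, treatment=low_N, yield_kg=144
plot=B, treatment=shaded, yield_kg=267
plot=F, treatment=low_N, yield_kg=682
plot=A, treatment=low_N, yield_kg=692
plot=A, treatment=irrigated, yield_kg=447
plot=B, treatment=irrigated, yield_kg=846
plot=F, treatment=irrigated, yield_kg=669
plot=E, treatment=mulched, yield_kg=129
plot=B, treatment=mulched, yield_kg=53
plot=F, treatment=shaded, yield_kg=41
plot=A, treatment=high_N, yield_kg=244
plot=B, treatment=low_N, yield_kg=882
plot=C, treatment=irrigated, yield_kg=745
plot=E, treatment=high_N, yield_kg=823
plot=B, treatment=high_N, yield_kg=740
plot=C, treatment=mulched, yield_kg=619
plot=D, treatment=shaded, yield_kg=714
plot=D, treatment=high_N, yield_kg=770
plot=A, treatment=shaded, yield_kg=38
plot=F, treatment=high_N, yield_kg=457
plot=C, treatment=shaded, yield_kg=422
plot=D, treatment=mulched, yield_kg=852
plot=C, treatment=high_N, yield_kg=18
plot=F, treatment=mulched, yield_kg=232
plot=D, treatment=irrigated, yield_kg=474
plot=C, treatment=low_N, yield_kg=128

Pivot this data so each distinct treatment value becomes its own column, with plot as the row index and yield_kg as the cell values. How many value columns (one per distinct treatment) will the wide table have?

5 distinct treatment values: mulched, low_N, high_N, irrigated, shaded.

5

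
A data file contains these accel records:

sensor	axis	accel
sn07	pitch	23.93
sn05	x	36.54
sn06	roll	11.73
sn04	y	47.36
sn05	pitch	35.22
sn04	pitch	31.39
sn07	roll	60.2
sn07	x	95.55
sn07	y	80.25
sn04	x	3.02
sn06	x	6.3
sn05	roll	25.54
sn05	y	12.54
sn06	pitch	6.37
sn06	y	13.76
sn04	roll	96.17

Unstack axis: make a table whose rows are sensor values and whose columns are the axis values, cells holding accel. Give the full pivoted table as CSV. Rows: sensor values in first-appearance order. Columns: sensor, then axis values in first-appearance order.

sensor,pitch,x,roll,y
sn07,23.93,95.55,60.2,80.25
sn05,35.22,36.54,25.54,12.54
sn06,6.37,6.3,11.73,13.76
sn04,31.39,3.02,96.17,47.36

Columns: sensor plus the 4 distinct axis values (pitch, x, roll, y).
For example, row sn07 column pitch takes accel=23.93 from the long row (sn07, pitch).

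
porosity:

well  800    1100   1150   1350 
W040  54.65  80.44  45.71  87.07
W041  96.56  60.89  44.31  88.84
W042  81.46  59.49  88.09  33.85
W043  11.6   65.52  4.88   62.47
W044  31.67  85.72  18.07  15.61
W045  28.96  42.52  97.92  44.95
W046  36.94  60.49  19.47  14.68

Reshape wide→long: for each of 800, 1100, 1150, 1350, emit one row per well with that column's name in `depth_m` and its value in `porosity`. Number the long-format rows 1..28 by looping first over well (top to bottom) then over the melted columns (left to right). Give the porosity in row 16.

28 rows total (7 × 4). Row 16: index ⌊(16-1)/4⌋ = 3 into well → W043; (16-1) mod 4 = 3 into the melted columns → 1350.
So row 16 is (W043, 1350, 62.47); porosity = 62.47.

62.47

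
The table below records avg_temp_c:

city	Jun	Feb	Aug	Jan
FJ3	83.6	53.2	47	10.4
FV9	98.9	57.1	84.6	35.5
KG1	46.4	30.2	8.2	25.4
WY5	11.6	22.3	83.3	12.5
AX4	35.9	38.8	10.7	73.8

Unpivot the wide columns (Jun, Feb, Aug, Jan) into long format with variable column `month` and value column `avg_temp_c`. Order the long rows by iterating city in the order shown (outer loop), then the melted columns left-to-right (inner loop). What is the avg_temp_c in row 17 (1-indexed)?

20 rows total (5 × 4). Row 17: index ⌊(17-1)/4⌋ = 4 into city → AX4; (17-1) mod 4 = 0 into the melted columns → Jun.
So row 17 is (AX4, Jun, 35.9); avg_temp_c = 35.9.

35.9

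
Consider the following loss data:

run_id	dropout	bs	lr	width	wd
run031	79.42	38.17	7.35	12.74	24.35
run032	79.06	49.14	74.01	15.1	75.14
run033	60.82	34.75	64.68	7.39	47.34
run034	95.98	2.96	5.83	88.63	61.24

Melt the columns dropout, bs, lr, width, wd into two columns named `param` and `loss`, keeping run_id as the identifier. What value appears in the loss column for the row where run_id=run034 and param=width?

88.63

Unpivoting turns each (run_id, wide-column) pair into one long row.
The wide cell at row run034, column width holds 88.63, so the long row (run034, width) has loss=88.63.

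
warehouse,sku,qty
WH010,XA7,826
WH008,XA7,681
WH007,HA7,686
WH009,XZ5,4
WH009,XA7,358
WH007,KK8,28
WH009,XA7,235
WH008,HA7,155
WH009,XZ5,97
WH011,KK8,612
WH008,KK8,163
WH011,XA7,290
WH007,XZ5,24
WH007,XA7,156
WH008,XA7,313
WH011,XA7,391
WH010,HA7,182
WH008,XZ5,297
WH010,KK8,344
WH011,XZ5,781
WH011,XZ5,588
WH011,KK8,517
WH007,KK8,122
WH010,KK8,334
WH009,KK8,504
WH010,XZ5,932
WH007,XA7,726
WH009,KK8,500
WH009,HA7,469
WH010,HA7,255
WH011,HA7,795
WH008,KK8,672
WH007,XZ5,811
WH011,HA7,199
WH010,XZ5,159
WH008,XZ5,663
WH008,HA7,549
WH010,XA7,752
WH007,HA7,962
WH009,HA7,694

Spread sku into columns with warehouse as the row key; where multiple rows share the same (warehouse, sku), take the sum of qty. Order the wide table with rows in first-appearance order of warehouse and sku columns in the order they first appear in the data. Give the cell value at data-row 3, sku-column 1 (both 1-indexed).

882

With rows in first-appearance order of warehouse, row 3 is warehouse=WH007. sku columns in first-appearance order: XA7, HA7, XZ5, KK8; column 1 is XA7.
Long rows with warehouse=WH007, sku=XA7: 156 + 726 = 882.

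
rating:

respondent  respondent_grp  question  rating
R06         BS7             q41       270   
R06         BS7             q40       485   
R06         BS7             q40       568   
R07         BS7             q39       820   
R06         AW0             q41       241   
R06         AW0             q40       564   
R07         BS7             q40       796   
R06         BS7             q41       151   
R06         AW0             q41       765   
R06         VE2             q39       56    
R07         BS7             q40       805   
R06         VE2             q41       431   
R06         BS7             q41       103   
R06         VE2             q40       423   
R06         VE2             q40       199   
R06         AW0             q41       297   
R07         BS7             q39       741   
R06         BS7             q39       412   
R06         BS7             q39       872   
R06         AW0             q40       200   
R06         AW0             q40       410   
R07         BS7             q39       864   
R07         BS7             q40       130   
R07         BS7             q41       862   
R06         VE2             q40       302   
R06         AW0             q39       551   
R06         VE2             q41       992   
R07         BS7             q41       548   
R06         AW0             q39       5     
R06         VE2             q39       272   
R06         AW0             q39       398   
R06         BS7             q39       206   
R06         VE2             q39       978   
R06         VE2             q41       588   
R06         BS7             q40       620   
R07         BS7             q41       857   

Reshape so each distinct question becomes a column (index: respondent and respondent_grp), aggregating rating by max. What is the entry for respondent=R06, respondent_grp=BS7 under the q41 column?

270

Rows with respondent=R06, respondent_grp=BS7 and question=q41: rating values are 270, 151, 103.
max(270, 151, 103) = 270.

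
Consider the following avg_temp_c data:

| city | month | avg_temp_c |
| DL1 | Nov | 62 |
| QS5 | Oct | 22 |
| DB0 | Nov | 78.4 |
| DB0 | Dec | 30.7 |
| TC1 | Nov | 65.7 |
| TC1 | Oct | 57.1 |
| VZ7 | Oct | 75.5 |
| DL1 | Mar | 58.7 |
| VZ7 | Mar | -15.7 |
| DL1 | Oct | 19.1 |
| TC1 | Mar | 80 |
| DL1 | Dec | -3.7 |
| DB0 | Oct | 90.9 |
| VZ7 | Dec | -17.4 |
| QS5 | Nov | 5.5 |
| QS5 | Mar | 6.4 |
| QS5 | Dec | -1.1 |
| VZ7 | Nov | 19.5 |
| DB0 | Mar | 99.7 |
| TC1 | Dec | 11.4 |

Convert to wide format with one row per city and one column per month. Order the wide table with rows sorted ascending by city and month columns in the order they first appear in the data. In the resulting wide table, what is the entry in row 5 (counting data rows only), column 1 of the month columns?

19.5

With rows sorted ascending by city, row 5 is city=VZ7. month columns in first-appearance order: Nov, Oct, Dec, Mar; column 1 is Nov.
Long rows with city=VZ7, month=Nov: avg_temp_c = 19.5.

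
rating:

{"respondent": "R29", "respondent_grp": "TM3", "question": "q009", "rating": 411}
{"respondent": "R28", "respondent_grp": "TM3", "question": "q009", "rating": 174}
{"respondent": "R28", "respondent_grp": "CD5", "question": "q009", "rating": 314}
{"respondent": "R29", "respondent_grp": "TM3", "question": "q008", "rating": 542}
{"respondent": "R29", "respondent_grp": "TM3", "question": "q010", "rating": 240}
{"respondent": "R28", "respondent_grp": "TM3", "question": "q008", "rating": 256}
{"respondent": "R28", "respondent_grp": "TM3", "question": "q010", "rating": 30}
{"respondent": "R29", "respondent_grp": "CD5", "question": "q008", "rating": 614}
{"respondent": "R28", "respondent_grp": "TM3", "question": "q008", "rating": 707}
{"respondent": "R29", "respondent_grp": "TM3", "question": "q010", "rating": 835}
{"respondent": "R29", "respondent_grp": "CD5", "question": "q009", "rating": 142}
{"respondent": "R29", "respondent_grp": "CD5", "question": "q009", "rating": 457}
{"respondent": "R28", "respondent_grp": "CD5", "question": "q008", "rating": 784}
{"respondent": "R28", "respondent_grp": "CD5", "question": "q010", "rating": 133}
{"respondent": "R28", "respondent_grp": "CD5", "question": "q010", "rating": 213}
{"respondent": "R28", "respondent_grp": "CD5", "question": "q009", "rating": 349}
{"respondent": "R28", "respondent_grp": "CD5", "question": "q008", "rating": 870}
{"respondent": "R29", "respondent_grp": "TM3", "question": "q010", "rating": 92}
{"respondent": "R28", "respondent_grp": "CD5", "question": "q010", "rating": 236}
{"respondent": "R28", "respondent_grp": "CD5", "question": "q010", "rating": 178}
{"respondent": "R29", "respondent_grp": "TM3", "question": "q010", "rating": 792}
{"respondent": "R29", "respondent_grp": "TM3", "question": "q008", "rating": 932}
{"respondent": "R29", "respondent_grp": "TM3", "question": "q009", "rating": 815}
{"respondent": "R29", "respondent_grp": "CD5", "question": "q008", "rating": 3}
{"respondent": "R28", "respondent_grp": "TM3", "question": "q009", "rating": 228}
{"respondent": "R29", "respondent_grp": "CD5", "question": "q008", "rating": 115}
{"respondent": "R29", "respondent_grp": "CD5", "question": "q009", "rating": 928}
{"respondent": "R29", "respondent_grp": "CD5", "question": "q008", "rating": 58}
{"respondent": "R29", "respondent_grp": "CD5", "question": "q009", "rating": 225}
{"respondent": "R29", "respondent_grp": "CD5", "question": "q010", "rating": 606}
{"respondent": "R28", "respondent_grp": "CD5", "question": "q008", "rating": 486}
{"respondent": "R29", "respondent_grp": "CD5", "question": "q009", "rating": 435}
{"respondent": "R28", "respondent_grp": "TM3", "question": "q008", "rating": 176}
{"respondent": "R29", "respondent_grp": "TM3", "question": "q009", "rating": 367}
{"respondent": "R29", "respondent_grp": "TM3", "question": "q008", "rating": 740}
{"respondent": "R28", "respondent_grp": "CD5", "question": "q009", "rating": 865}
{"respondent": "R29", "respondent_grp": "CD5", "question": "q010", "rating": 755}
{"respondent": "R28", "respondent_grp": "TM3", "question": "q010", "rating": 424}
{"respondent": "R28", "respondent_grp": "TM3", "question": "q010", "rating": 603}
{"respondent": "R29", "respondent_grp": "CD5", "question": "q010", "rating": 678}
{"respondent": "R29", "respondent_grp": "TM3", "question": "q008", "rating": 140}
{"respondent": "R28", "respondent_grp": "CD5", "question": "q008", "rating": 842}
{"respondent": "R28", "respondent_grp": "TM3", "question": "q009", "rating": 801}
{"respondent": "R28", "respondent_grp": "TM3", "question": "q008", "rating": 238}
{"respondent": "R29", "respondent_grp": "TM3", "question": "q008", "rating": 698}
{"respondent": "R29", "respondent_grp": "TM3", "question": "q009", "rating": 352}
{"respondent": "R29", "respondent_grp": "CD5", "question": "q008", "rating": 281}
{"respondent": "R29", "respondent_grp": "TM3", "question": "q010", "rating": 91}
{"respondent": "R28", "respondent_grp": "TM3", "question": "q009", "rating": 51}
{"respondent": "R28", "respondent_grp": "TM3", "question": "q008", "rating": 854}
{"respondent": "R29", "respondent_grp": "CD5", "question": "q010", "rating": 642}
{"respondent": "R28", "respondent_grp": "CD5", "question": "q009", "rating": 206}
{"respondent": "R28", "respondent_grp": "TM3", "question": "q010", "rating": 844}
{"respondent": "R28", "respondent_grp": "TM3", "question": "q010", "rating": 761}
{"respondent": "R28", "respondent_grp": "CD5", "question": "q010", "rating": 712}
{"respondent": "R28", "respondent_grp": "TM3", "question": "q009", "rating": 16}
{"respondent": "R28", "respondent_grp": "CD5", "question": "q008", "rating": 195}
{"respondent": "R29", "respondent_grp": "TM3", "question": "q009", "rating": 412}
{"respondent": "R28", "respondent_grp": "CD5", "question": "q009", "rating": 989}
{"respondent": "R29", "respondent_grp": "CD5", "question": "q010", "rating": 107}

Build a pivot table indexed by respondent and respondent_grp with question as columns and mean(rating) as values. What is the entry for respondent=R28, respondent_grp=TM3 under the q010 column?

Rows with respondent=R28, respondent_grp=TM3 and question=q010: rating values are 30, 424, 603, 844, 761.
(30 + 424 + 603 + 844 + 761) / 5 = 532.40.

532.40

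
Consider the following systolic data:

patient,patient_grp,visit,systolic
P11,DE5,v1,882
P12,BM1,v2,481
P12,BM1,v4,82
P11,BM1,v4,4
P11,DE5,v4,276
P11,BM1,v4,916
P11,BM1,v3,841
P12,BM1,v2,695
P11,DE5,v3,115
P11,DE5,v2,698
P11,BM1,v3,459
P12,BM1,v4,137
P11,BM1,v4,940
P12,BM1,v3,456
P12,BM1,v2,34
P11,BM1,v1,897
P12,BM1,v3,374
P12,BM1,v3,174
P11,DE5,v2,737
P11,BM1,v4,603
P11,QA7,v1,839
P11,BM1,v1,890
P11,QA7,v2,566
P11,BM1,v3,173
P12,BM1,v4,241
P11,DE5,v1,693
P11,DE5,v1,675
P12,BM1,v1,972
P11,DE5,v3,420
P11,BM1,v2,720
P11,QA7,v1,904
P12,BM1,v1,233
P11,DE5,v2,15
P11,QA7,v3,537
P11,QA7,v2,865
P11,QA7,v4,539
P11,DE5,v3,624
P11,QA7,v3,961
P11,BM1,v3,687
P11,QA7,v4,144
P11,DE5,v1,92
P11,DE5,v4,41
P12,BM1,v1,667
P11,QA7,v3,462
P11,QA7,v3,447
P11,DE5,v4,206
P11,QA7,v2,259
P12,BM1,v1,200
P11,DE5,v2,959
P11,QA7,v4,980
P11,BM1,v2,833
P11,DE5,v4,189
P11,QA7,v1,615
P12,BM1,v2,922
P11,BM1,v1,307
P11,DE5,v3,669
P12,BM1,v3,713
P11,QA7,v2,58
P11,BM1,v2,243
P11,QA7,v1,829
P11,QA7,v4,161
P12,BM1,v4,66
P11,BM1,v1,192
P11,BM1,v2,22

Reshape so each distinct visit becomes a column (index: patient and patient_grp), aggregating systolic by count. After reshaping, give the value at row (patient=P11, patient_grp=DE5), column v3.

4

Rows with patient=P11, patient_grp=DE5 and visit=v3: systolic values are 115, 420, 624, 669.
4 rows match — count = 4.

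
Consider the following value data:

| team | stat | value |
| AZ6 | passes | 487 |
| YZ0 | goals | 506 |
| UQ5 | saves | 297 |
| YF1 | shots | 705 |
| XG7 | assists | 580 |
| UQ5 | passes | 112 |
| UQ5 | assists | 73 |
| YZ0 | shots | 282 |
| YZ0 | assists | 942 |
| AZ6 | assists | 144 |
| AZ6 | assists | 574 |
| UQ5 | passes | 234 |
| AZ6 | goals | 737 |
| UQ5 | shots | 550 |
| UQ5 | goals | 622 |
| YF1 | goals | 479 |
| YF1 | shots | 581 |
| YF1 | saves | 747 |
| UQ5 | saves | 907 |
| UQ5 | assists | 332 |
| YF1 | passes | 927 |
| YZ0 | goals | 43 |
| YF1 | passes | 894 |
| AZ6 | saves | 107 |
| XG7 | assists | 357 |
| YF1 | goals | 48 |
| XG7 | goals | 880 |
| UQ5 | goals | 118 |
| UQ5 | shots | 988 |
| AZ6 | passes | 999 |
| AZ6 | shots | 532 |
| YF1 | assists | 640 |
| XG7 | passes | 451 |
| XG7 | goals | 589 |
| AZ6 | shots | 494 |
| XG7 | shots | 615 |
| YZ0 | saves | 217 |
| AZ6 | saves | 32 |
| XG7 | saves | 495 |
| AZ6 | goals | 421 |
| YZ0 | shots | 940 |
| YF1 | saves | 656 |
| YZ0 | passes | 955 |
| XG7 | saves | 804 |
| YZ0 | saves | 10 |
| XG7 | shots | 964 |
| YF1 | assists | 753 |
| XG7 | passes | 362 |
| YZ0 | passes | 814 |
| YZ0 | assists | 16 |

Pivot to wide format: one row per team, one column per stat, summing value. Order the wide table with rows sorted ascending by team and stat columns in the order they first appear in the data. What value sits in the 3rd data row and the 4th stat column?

1579

With rows sorted ascending by team, row 3 is team=XG7. stat columns in first-appearance order: passes, goals, saves, shots, assists; column 4 is shots.
Long rows with team=XG7, stat=shots: 615 + 964 = 1579.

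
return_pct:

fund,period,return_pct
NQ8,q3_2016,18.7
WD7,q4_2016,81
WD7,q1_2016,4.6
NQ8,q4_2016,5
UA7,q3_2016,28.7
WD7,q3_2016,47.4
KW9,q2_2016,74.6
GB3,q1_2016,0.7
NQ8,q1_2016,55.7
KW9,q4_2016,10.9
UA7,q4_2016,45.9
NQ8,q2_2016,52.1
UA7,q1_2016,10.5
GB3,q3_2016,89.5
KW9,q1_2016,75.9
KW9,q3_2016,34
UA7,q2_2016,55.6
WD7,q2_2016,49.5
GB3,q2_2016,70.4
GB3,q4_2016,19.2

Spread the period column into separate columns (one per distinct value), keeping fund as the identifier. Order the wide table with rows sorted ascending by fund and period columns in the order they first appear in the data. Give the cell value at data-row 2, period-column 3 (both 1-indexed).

75.9

With rows sorted ascending by fund, row 2 is fund=KW9. period columns in first-appearance order: q3_2016, q4_2016, q1_2016, q2_2016; column 3 is q1_2016.
Long rows with fund=KW9, period=q1_2016: return_pct = 75.9.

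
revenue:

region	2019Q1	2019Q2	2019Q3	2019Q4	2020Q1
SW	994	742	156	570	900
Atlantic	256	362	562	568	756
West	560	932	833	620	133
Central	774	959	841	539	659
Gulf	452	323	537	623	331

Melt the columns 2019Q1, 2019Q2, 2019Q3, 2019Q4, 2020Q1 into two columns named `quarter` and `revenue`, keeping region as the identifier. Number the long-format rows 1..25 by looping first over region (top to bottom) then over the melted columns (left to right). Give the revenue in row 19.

539

25 rows total (5 × 5). Row 19: index ⌊(19-1)/5⌋ = 3 into region → Central; (19-1) mod 5 = 3 into the melted columns → 2019Q4.
So row 19 is (Central, 2019Q4, 539); revenue = 539.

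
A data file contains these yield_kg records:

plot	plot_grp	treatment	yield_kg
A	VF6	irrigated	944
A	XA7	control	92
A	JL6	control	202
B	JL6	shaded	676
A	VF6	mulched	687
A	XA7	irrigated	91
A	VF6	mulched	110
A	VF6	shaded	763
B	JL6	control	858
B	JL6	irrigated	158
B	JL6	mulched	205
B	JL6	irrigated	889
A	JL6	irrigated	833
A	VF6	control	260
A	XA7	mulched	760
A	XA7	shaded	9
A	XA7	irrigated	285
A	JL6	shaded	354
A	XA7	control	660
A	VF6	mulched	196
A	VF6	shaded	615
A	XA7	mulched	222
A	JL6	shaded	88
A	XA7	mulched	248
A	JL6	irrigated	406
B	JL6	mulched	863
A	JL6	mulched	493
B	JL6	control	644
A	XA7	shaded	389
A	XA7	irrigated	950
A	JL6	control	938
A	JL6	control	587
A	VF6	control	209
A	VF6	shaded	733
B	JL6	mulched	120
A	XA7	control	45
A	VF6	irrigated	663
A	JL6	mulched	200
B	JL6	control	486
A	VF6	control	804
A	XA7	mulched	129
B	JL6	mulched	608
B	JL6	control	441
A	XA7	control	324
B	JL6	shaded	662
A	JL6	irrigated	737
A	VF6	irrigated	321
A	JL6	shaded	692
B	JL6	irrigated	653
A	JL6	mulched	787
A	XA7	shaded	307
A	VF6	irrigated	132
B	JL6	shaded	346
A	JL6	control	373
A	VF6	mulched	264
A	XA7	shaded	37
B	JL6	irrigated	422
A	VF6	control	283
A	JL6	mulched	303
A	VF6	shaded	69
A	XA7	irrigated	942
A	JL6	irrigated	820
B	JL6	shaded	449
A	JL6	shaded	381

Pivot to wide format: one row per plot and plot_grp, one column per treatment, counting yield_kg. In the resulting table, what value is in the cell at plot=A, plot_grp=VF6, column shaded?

4

Rows with plot=A, plot_grp=VF6 and treatment=shaded: yield_kg values are 763, 615, 733, 69.
4 rows match — count = 4.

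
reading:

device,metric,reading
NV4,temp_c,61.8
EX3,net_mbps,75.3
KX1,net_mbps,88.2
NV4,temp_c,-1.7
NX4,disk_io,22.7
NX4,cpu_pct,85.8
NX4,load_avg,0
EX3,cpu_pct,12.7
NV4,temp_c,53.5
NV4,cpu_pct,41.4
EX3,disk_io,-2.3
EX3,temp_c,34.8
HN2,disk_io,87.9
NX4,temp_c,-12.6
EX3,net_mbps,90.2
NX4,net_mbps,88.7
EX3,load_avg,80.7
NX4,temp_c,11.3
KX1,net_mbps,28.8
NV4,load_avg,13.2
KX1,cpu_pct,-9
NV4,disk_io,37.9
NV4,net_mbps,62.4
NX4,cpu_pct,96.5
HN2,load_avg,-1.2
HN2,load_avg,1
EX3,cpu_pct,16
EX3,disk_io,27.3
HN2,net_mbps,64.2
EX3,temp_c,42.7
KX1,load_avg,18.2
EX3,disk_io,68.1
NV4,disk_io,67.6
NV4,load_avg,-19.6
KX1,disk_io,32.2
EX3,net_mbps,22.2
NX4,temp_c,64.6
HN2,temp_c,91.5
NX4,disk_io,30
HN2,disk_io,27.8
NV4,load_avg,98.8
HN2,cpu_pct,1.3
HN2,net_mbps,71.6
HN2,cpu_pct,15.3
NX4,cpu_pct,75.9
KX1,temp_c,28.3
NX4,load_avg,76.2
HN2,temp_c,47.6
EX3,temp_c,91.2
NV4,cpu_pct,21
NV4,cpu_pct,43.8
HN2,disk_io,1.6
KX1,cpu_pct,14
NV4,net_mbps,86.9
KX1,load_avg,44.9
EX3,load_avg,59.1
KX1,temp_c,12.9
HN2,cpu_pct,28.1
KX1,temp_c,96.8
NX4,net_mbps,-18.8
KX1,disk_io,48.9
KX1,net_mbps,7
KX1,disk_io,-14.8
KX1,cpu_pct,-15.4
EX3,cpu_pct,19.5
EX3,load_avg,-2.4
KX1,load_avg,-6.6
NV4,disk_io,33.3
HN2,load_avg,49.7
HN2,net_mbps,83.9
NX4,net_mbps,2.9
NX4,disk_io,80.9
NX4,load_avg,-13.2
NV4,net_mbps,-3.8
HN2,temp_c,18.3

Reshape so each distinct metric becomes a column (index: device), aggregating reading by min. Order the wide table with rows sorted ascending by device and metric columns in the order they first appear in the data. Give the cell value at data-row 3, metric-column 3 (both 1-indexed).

-14.8

With rows sorted ascending by device, row 3 is device=KX1. metric columns in first-appearance order: temp_c, net_mbps, disk_io, cpu_pct, load_avg; column 3 is disk_io.
Long rows with device=KX1, metric=disk_io: min(32.2, 48.9, -14.8) = -14.8.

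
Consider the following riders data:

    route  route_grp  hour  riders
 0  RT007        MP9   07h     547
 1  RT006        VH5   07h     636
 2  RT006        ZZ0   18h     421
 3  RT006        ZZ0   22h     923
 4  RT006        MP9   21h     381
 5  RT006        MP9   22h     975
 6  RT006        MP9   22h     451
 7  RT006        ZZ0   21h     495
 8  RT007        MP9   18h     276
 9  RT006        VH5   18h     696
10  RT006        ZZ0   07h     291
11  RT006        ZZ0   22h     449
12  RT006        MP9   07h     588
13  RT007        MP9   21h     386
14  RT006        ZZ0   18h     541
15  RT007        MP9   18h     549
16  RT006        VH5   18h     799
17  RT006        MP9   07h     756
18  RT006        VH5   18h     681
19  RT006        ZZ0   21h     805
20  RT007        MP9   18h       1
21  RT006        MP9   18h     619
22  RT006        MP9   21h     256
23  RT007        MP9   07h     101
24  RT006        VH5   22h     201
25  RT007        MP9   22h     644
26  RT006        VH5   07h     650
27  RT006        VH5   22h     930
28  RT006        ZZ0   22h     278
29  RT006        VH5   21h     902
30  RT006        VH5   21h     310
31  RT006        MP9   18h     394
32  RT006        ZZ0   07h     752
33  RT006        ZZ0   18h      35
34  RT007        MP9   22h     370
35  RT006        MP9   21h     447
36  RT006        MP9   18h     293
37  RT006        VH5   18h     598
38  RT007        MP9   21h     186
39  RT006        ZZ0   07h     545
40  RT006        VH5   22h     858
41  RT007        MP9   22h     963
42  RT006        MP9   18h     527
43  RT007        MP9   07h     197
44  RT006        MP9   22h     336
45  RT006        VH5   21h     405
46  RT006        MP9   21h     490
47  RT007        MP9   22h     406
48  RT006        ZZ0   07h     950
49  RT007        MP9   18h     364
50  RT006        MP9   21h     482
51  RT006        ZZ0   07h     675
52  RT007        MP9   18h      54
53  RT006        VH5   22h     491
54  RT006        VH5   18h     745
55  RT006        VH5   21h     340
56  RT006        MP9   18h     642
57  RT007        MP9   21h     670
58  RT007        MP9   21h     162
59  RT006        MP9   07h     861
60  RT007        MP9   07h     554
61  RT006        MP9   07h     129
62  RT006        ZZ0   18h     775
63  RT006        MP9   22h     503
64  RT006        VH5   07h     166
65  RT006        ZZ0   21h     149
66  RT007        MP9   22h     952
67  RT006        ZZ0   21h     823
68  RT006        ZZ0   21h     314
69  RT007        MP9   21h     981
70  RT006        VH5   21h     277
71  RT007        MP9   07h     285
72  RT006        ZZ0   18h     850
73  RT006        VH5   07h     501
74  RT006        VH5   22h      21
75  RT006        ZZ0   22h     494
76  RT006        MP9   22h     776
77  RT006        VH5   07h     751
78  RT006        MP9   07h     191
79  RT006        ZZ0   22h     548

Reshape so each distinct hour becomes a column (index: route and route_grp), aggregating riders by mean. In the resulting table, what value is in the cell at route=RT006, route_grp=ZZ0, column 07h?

Rows with route=RT006, route_grp=ZZ0 and hour=07h: riders values are 291, 752, 545, 950, 675.
(291 + 752 + 545 + 950 + 675) / 5 = 642.60.

642.60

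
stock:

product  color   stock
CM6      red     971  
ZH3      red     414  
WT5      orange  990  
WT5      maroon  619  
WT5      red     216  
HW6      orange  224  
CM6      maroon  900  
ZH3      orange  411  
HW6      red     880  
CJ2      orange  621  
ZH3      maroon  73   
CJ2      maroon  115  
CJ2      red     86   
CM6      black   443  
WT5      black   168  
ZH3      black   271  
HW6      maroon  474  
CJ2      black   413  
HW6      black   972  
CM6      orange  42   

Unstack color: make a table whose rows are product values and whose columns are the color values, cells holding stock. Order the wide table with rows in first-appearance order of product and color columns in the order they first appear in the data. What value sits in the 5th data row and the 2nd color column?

621

With rows in first-appearance order of product, row 5 is product=CJ2. color columns in first-appearance order: red, orange, maroon, black; column 2 is orange.
Long rows with product=CJ2, color=orange: stock = 621.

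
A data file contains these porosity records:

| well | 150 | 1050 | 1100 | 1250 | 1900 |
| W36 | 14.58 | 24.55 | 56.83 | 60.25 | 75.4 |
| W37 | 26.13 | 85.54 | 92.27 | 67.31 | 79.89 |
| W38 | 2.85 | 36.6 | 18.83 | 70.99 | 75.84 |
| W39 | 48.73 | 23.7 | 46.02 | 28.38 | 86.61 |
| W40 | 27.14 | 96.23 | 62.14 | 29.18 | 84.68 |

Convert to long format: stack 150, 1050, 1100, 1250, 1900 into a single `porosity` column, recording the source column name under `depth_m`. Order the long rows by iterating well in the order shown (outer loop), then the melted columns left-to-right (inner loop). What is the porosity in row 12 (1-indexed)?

36.6

25 rows total (5 × 5). Row 12: index ⌊(12-1)/5⌋ = 2 into well → W38; (12-1) mod 5 = 1 into the melted columns → 1050.
So row 12 is (W38, 1050, 36.6); porosity = 36.6.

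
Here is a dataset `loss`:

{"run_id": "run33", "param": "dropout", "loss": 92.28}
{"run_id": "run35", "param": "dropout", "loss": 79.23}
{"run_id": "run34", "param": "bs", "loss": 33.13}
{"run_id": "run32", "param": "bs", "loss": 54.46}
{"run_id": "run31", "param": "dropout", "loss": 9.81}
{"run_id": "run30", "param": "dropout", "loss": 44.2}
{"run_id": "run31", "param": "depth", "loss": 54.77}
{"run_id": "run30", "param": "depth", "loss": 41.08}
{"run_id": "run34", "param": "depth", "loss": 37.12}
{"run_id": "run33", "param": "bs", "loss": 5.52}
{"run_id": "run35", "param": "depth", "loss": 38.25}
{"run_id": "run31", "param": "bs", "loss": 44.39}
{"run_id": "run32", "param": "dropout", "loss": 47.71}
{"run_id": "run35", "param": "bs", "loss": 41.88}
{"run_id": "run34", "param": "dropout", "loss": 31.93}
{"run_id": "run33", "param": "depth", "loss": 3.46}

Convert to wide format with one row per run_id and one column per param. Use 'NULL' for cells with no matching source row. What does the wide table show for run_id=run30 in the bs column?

NULL

No long-format row has run_id=run30 and param=bs, so the cell is NULL.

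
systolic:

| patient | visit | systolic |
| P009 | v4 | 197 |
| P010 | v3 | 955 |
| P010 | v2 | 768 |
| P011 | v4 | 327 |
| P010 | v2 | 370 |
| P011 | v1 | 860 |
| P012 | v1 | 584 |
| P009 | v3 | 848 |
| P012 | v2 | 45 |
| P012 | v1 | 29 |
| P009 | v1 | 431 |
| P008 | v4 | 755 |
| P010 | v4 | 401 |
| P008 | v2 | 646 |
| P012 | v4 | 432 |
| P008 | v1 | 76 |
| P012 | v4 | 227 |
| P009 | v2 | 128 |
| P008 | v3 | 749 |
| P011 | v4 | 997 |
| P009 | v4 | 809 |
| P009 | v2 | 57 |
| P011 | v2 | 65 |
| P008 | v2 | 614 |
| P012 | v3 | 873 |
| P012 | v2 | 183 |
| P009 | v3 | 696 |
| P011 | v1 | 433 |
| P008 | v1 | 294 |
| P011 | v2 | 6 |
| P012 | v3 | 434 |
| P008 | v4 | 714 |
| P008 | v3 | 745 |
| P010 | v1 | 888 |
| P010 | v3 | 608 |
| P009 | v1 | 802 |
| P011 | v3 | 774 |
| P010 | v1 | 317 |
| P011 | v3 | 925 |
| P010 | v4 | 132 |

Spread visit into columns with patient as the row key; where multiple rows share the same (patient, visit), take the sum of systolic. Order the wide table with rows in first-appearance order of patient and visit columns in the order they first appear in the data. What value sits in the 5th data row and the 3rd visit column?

With rows in first-appearance order of patient, row 5 is patient=P008. visit columns in first-appearance order: v4, v3, v2, v1; column 3 is v2.
Long rows with patient=P008, visit=v2: 646 + 614 = 1260.

1260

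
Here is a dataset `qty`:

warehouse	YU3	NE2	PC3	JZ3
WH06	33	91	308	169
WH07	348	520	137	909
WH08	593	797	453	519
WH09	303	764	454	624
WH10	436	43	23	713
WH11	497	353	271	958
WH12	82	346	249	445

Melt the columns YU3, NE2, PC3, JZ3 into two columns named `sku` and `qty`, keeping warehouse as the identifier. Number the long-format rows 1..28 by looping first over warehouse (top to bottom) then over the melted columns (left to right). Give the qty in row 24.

28 rows total (7 × 4). Row 24: index ⌊(24-1)/4⌋ = 5 into warehouse → WH11; (24-1) mod 4 = 3 into the melted columns → JZ3.
So row 24 is (WH11, JZ3, 958); qty = 958.

958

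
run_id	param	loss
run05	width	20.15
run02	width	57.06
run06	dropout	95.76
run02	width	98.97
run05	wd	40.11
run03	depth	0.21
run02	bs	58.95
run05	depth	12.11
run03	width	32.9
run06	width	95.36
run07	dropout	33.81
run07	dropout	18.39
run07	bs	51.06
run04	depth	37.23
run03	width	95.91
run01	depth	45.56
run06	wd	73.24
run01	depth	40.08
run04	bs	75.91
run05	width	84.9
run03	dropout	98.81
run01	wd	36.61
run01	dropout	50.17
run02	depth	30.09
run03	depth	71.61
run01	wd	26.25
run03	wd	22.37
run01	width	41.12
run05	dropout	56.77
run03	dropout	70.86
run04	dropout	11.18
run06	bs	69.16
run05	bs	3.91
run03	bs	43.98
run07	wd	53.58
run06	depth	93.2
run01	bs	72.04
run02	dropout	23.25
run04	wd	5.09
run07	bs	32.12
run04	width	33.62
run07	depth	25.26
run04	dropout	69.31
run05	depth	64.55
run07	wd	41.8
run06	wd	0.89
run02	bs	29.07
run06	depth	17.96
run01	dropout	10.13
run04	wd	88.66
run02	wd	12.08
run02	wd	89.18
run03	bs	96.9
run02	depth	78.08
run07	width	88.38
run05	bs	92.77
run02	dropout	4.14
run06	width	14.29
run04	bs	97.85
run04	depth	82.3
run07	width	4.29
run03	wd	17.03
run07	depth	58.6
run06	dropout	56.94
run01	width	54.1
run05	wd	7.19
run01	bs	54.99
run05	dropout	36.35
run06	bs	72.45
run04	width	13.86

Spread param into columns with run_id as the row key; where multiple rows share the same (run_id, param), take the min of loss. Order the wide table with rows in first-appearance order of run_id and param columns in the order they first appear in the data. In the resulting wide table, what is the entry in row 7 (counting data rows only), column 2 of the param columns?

10.13

With rows in first-appearance order of run_id, row 7 is run_id=run01. param columns in first-appearance order: width, dropout, wd, depth, bs; column 2 is dropout.
Long rows with run_id=run01, param=dropout: min(50.17, 10.13) = 10.13.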